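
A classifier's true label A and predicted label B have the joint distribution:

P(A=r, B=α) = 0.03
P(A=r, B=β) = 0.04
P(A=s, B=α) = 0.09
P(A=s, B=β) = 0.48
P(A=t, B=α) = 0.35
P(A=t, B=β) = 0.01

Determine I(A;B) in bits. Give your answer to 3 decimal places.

0.504 bits

Marginals: p(A) = (0.0700, 0.5700, 0.3600), p(B) = (0.4700, 0.5300).
I(A;B) = Σ p(x,y)·log₂[p(x,y)/(p(x)p(y))].
  (r,α): 0.03·log₂(0.9119) = -0.0040
  (r,β): 0.04·log₂(1.0782) = 0.0043
  (s,α): 0.09·log₂(0.3359) = -0.1416
  (s,β): 0.48·log₂(1.5889) = 0.3206
  (t,α): 0.35·log₂(2.0686) = 0.3670
  (t,β): 0.01·log₂(0.0524) = -0.0425
Sum = 0.504 bits.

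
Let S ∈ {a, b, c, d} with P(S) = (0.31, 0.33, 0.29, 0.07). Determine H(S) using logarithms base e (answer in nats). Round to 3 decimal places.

1.274 nats

H(S) = −Σ p·ln p.
  −(0.31)·ln(0.31) = 0.3631
  −(0.33)·ln(0.33) = 0.3659
  −(0.29)·ln(0.29) = 0.3590
  −(0.07)·ln(0.07) = 0.1861
Sum: 0.3631 + 0.3659 + 0.3590 + 0.1861 = 1.274 nats.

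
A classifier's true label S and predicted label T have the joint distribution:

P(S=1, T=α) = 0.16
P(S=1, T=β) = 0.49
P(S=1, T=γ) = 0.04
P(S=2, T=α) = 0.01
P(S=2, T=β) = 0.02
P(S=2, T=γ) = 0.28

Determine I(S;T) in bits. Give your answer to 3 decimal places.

Marginals: p(S) = (0.6900, 0.3100), p(T) = (0.1700, 0.5100, 0.3200).
I(S;T) = H(S) + H(T) − H(S,T).
H(S) = 0.8932, H(T) = 1.4561, H(S,T) = 1.8066.
I(S;T) = 0.8932 + 1.4561 − 1.8066 = 0.543 bits.

0.543 bits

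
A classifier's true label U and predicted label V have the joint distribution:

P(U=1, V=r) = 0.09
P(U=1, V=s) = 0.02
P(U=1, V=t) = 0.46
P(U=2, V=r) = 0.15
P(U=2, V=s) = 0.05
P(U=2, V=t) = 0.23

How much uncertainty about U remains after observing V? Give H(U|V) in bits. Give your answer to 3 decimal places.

0.923 bits

Chain rule: H(U|V) = H(U,V) − H(V).
Marginals: p(U) = (0.5700, 0.4300), p(V) = (0.2400, 0.0700, 0.6900).
H(U,V) = 2.0552 bits; H(V) = 1.1321 bits.
H(U|V) = 2.0552 − 1.1321 = 0.923 bits.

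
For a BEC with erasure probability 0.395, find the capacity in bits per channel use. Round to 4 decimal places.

Binary erasure channel: capacity C = 1 − ε.
C = 1 − 0.395 = 0.6050 bits per channel use.

0.6050 bits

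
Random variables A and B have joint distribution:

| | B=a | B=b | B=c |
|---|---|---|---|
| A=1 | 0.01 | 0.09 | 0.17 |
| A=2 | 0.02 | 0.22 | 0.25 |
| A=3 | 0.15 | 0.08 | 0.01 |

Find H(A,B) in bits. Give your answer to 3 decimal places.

2.676 bits

H(A,B) = −Σ p(x,y)·log₂ p(x,y) over all 9 cells.
  cell (1,a): −0.01·log₂0.01 = 0.0664
  cell (1,b): −0.09·log₂0.09 = 0.3127
  cell (1,c): −0.17·log₂0.17 = 0.4346
  cell (2,a): −0.02·log₂0.02 = 0.1129
  cell (2,b): −0.22·log₂0.22 = 0.4806
  cell (2,c): −0.25·log₂0.25 = 0.5000
  cell (3,a): −0.15·log₂0.15 = 0.4105
  cell (3,b): −0.08·log₂0.08 = 0.2915
  cell (3,c): −0.01·log₂0.01 = 0.0664
Sum = 2.676 bits.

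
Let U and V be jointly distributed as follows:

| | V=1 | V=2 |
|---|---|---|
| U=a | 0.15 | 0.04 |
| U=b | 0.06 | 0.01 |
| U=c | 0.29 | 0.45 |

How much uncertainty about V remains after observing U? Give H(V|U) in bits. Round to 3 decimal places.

0.897 bits

Marginals: p(U) = (0.1900, 0.0700, 0.7400), p(V) = (0.5000, 0.5000).
H(V|U) = Σ p(U) · H(V|U=·).
  U=a: p=0.1900, H(V|U=a) = 0.7425
  U=b: p=0.0700, H(V|U=b) = 0.5917
  U=c: p=0.7400, H(V|U=c) = 0.9660
Weighted sum = 0.897 bits.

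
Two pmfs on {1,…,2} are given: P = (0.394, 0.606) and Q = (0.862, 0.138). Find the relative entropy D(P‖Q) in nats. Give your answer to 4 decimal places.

0.5882 nats

D(P‖Q) = Σ p·ln(p/q).
  0.394·ln(0.394/0.862) = -0.30846
  0.606·ln(0.606/0.138) = 0.89665
D(P‖Q) = 0.5882 nats.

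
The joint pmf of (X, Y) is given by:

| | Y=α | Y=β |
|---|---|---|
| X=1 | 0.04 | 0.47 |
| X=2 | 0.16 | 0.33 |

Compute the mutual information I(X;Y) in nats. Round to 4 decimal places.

Marginals: p(X) = (0.5100, 0.4900), p(Y) = (0.2000, 0.8000).
I(X;Y) = Σ p(x,y)·ln[p(x,y)/(p(x)p(y))].
  (1,α): 0.04·ln(0.3922) = -0.03744
  (1,β): 0.47·ln(1.1520) = 0.06649
  (2,α): 0.16·ln(1.6327) = 0.07843
  (2,β): 0.33·ln(0.8418) = -0.05682
Sum = 0.0507 nats.

0.0507 nats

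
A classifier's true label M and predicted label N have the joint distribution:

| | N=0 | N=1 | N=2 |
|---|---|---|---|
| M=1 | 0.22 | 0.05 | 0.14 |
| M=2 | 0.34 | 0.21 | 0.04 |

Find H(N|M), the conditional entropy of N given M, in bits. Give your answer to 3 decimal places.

Chain rule: H(N|M) = H(M,N) − H(M).
Marginals: p(M) = (0.4100, 0.5900), p(N) = (0.5600, 0.2600, 0.1800).
H(M,N) = 2.2815 bits; H(M) = 0.9765 bits.
H(N|M) = 2.2815 − 0.9765 = 1.305 bits.

1.305 bits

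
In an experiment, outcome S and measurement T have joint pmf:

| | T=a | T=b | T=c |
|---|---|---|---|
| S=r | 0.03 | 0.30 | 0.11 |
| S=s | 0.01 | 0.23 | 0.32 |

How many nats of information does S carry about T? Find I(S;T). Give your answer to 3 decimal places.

0.056 nats

Marginals: p(S) = (0.4400, 0.5600), p(T) = (0.0400, 0.5300, 0.4300).
I(S;T) = H(S) + H(T) − H(S,T).
H(S) = 0.6859, H(T) = 0.8281, H(S,T) = 1.4579.
I(S;T) = 0.6859 + 0.8281 − 1.4579 = 0.056 nats.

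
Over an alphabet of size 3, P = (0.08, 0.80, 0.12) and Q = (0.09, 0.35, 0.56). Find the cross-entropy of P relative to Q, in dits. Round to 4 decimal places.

0.4786 dits

H(P,Q) = −Σ p·log₁₀ q.
  −0.08·log₁₀(0.09) = 0.08366
  −0.80·log₁₀(0.35) = 0.36475
  −0.12·log₁₀(0.56) = 0.03022
H(P,Q) = 0.4786 dits.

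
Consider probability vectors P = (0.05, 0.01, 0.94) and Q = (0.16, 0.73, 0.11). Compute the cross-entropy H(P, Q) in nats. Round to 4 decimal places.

H(P,Q) = −Σ p·ln q.
  −0.05·ln(0.16) = 0.09163
  −0.01·ln(0.73) = 0.00315
  −0.94·ln(0.11) = 2.07484
H(P,Q) = 2.1696 nats.

2.1696 nats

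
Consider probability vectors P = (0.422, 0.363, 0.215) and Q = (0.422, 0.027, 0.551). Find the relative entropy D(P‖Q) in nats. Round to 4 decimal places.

D(P‖Q) = Σ p·ln(p/q).
  0.422·ln(0.422/0.422) = 0.00000
  0.363·ln(0.363/0.027) = 0.94328
  0.215·ln(0.215/0.551) = -0.20234
D(P‖Q) = 0.7409 nats.

0.7409 nats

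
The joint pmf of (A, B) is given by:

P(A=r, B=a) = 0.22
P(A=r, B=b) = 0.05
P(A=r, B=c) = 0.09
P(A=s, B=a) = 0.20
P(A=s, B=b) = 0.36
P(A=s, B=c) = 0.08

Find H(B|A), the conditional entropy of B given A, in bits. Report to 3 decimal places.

1.353 bits

Marginals: p(A) = (0.3600, 0.6400), p(B) = (0.4200, 0.4100, 0.1700).
H(B|A) = Σ p(A) · H(B|A=·).
  A=r: p=0.3600, H(B|A=r) = 1.3297
  A=s: p=0.6400, H(B|A=s) = 1.3663
Weighted sum = 1.353 bits.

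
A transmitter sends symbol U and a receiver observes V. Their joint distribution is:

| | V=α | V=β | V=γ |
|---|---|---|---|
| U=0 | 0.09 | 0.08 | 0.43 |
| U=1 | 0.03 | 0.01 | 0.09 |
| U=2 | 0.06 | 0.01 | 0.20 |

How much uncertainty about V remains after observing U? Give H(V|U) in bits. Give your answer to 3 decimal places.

1.098 bits

Marginals: p(U) = (0.6000, 0.1300, 0.2700), p(V) = (0.1800, 0.1000, 0.7200).
H(V|U) = Σ p(U) · H(V|U=·).
  U=0: p=0.6000, H(V|U=0) = 1.1426
  U=1: p=0.1300, H(V|U=1) = 1.1401
  U=2: p=0.2700, H(V|U=2) = 0.9790
Weighted sum = 1.098 bits.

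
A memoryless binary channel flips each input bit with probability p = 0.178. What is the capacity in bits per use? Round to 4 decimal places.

Binary symmetric channel: C = 1 − h₂(ε) where h₂ is the binary entropy function.
h₂(0.178) = −0.178·log₂0.178 − 0.822·log₂0.822 = 0.6757.
C = 1 − 0.6757 = 0.3243 bits per channel use.

0.3243 bits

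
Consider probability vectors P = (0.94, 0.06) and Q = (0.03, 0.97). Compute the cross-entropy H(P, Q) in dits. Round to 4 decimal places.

1.4323 dits

H(P,Q) = −Σ p·log₁₀ q.
  −0.94·log₁₀(0.03) = 1.43151
  −0.06·log₁₀(0.97) = 0.00079
H(P,Q) = 1.4323 dits.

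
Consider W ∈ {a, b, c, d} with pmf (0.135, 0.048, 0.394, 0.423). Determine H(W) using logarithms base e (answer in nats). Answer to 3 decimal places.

H(W) = −Σ p·ln p.
  −(0.135)·ln(0.135) = 0.2703
  −(0.048)·ln(0.048) = 0.1458
  −(0.394)·ln(0.394) = 0.3670
  −(0.423)·ln(0.423) = 0.3639
Sum: 0.2703 + 0.1458 + 0.3670 + 0.3639 = 1.147 nats.

1.147 nats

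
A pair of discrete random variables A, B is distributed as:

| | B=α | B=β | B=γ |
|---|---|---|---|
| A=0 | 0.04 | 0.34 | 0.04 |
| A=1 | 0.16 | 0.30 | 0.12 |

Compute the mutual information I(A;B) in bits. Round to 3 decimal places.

Marginals: p(A) = (0.4200, 0.5800), p(B) = (0.2000, 0.6400, 0.1600).
I(A;B) = H(A) + H(B) − H(A,B).
H(A) = 0.9815, H(B) = 1.2995, H(A,B) = 2.2119.
I(A;B) = 0.9815 + 1.2995 − 2.2119 = 0.069 bits.

0.069 bits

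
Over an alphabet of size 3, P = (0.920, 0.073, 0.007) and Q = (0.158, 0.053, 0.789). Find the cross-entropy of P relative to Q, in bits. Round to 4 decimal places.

H(P,Q) = −Σ p·log₂ q.
  −0.920·log₂(0.158) = 2.44904
  −0.073·log₂(0.053) = 0.30936
  −0.007·log₂(0.789) = 0.00239
H(P,Q) = 2.7608 bits.

2.7608 bits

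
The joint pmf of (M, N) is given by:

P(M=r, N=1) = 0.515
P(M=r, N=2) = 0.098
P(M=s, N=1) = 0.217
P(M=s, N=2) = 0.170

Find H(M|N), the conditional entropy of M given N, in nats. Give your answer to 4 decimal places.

Chain rule: H(M|N) = H(M,N) − H(N).
Marginals: p(M) = (0.6130, 0.3870), p(N) = (0.7320, 0.2680).
H(M,N) = 1.2022 nats; H(N) = 0.5813 nats.
H(M|N) = 1.2022 − 0.5813 = 0.6209 nats.

0.6209 nats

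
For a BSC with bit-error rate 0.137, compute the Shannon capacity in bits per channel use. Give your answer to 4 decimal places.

0.4237 bits

Binary symmetric channel: C = 1 − h₂(ε) where h₂ is the binary entropy function.
h₂(0.137) = −0.137·log₂0.137 − 0.863·log₂0.863 = 0.5763.
C = 1 − 0.5763 = 0.4237 bits per channel use.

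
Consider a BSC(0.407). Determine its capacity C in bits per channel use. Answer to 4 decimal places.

Binary symmetric channel: C = 1 − h₂(ε) where h₂ is the binary entropy function.
h₂(0.407) = −0.407·log₂0.407 − 0.593·log₂0.593 = 0.9749.
C = 1 − 0.9749 = 0.0251 bits per channel use.

0.0251 bits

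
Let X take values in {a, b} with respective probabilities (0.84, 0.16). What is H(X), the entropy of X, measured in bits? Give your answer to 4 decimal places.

H(X) = −Σ p·log₂ p.
  −(0.84)·log₂(0.84) = 0.21129
  −(0.16)·log₂(0.16) = 0.42302
Sum: 0.21129 + 0.42302 = 0.6343 bits.

0.6343 bits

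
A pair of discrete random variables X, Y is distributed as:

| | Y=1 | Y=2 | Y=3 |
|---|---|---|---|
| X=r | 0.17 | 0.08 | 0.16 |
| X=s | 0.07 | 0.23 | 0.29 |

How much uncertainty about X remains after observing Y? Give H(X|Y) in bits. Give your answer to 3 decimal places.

0.887 bits

Marginals: p(X) = (0.4100, 0.5900), p(Y) = (0.2400, 0.3100, 0.4500).
H(X|Y) = Σ p(Y) · H(X|Y=·).
  Y=1: p=0.2400, H(X|Y=1) = 0.8709
  Y=2: p=0.3100, H(X|Y=2) = 0.8238
  Y=3: p=0.4500, H(X|Y=3) = 0.9389
Weighted sum = 0.887 bits.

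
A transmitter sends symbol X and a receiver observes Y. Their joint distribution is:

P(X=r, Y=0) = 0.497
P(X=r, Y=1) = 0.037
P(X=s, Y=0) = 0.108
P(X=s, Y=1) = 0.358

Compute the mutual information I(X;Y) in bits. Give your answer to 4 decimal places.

Marginals: p(X) = (0.5340, 0.4660), p(Y) = (0.6050, 0.3950).
I(X;Y) = Σ p(x,y)·log₂[p(x,y)/(p(x)p(y))].
  (r,0): 0.497·log₂(1.5384) = 0.30884
  (r,1): 0.037·log₂(0.1754) = -0.09291
  (s,0): 0.108·log₂(0.3831) = -0.14951
  (s,1): 0.358·log₂(1.9449) = 0.34357
Sum = 0.4100 bits.

0.4100 bits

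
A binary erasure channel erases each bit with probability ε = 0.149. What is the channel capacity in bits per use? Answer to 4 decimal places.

0.8510 bits

Binary erasure channel: capacity C = 1 − ε.
C = 1 − 0.149 = 0.8510 bits per channel use.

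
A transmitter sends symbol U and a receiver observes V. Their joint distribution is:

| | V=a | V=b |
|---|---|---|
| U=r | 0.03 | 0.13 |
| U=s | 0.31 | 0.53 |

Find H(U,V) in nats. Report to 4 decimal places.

1.0700 nats

H(U,V) = −Σ p(x,y)·ln p(x,y) over all 4 cells.
  cell (r,a): −0.03·ln0.03 = 0.10520
  cell (r,b): −0.13·ln0.13 = 0.26523
  cell (s,a): −0.31·ln0.31 = 0.36307
  cell (s,b): −0.53·ln0.53 = 0.33649
Sum = 1.0700 nats.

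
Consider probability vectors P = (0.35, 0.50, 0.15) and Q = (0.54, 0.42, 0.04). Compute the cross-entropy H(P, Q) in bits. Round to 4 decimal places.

H(P,Q) = −Σ p·log₂ q.
  −0.35·log₂(0.54) = 0.31114
  −0.50·log₂(0.42) = 0.62577
  −0.15·log₂(0.04) = 0.69658
H(P,Q) = 1.6335 bits.

1.6335 bits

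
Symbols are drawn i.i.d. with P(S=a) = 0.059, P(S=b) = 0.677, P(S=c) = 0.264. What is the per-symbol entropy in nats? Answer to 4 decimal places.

H(S) = −Σ p·ln p.
  −(0.059)·ln(0.059) = 0.16698
  −(0.677)·ln(0.677) = 0.26409
  −(0.264)·ln(0.264) = 0.35160
Sum: 0.16698 + 0.26409 + 0.35160 = 0.7827 nats.

0.7827 nats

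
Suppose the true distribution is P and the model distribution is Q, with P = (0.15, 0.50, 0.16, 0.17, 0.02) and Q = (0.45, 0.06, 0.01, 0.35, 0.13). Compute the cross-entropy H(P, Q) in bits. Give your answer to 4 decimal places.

3.5816 bits

H(P,Q) = −Σ p·log₂ q.
  −0.15·log₂(0.45) = 0.17280
  −0.50·log₂(0.06) = 2.02945
  −0.16·log₂(0.01) = 1.06302
  −0.17·log₂(0.35) = 0.25748
  −0.02·log₂(0.13) = 0.05887
H(P,Q) = 3.5816 bits.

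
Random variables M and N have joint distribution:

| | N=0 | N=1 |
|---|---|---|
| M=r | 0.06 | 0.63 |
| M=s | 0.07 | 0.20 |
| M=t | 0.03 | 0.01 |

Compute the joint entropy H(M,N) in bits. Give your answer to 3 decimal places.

1.615 bits

H(M,N) = −Σ p(x,y)·log₂ p(x,y) over all 6 cells.
  cell (r,0): −0.06·log₂0.06 = 0.2435
  cell (r,1): −0.63·log₂0.63 = 0.4199
  cell (s,0): −0.07·log₂0.07 = 0.2686
  cell (s,1): −0.20·log₂0.20 = 0.4644
  cell (t,0): −0.03·log₂0.03 = 0.1518
  cell (t,1): −0.01·log₂0.01 = 0.0664
Sum = 1.615 bits.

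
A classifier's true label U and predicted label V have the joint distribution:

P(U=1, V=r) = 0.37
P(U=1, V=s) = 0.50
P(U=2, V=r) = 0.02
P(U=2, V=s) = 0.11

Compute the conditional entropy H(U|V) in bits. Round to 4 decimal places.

Chain rule: H(U|V) = H(U,V) − H(V).
Marginals: p(U) = (0.8700, 0.1300), p(V) = (0.3900, 0.6100).
H(U,V) = 1.4939 bits; H(V) = 0.9648 bits.
H(U|V) = 1.4939 − 0.9648 = 0.5291 bits.

0.5291 bits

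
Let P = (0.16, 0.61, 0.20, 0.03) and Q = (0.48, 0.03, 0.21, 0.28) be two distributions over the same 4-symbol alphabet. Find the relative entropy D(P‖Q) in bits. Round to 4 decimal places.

2.2866 bits

D(P‖Q) = Σ p·log₂(p/q).
  0.16·log₂(0.16/0.48) = -0.25359
  0.61·log₂(0.61/0.03) = 2.65092
  0.20·log₂(0.20/0.21) = -0.01408
  0.03·log₂(0.03/0.28) = -0.09667
D(P‖Q) = 2.2866 bits.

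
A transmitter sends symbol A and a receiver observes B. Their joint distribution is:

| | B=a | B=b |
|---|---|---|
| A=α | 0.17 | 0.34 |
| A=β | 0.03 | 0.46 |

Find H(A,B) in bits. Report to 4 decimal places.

H(A,B) = −Σ p(x,y)·log₂ p(x,y) over all 4 cells.
  cell (α,a): −0.17·log₂0.17 = 0.43459
  cell (α,b): −0.34·log₂0.34 = 0.52917
  cell (β,a): −0.03·log₂0.03 = 0.15177
  cell (β,b): −0.46·log₂0.46 = 0.51534
Sum = 1.6309 bits.

1.6309 bits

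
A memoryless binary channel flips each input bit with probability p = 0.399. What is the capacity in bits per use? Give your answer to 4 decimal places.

Binary symmetric channel: C = 1 − h₂(ε) where h₂ is the binary entropy function.
h₂(0.399) = −0.399·log₂0.399 − 0.601·log₂0.601 = 0.9704.
C = 1 − 0.9704 = 0.0296 bits per channel use.

0.0296 bits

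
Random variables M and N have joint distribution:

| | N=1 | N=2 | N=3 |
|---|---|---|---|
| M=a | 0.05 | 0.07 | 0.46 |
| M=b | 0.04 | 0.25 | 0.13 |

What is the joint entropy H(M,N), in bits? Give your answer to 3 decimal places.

H(M,N) = −Σ p(x,y)·log₂ p(x,y) over all 6 cells.
  cell (a,1): −0.05·log₂0.05 = 0.2161
  cell (a,2): −0.07·log₂0.07 = 0.2686
  cell (a,3): −0.46·log₂0.46 = 0.5153
  cell (b,1): −0.04·log₂0.04 = 0.1858
  cell (b,2): −0.25·log₂0.25 = 0.5000
  cell (b,3): −0.13·log₂0.13 = 0.3826
Sum = 2.068 bits.

2.068 bits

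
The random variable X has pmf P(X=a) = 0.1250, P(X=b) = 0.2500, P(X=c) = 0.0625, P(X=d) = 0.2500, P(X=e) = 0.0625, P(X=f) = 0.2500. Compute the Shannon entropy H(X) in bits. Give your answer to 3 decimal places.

H(X) = −Σ p·log₂ p.
  −(0.1250)·log₂(0.1250) = 0.3750
  −(0.2500)·log₂(0.2500) = 0.5000
  −(0.0625)·log₂(0.0625) = 0.2500
  −(0.2500)·log₂(0.2500) = 0.5000
  −(0.0625)·log₂(0.0625) = 0.2500
  −(0.2500)·log₂(0.2500) = 0.5000
Sum: 0.3750 + 0.5000 + 0.2500 + 0.5000 + 0.2500 + 0.5000 = 2.375 bits.

2.375 bits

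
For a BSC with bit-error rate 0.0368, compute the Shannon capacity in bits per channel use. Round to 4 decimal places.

0.7726 bits

Binary symmetric channel: C = 1 − h₂(ε) where h₂ is the binary entropy function.
h₂(0.0368) = −0.0368·log₂0.0368 − 0.9632·log₂0.9632 = 0.2274.
C = 1 − 0.2274 = 0.7726 bits per channel use.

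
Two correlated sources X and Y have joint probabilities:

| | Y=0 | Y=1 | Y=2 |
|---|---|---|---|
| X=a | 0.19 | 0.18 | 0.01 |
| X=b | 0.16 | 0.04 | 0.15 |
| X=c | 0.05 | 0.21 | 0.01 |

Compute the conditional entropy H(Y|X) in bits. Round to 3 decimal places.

Chain rule: H(Y|X) = H(X,Y) − H(X).
Marginals: p(X) = (0.3800, 0.3500, 0.2700), p(Y) = (0.4000, 0.4300, 0.1700).
H(X,Y) = 2.7416 bits; H(X) = 1.5706 bits.
H(Y|X) = 2.7416 − 1.5706 = 1.171 bits.

1.171 bits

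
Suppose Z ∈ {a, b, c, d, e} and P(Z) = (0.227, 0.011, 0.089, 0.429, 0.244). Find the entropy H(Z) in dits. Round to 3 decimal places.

0.568 dits

H(Z) = −Σ p·log₁₀ p.
  −(0.227)·log₁₀(0.227) = 0.1462
  −(0.011)·log₁₀(0.011) = 0.0215
  −(0.089)·log₁₀(0.089) = 0.0935
  −(0.429)·log₁₀(0.429) = 0.1577
  −(0.244)·log₁₀(0.244) = 0.1495
Sum: 0.1462 + 0.0215 + 0.0935 + 0.1577 + 0.1495 = 0.568 dits.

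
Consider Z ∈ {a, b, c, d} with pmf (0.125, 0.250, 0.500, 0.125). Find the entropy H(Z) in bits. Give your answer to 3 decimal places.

1.750 bits

H(Z) = −Σ p·log₂ p.
  −(0.125)·log₂(0.125) = 0.3750
  −(0.250)·log₂(0.250) = 0.5000
  −(0.500)·log₂(0.500) = 0.5000
  −(0.125)·log₂(0.125) = 0.3750
Sum: 0.3750 + 0.5000 + 0.5000 + 0.3750 = 1.750 bits.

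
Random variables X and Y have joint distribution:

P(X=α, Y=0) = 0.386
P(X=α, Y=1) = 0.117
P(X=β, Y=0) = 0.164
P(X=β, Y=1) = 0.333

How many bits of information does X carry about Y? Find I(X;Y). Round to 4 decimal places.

0.1445 bits

Marginals: p(X) = (0.5030, 0.4970), p(Y) = (0.5500, 0.4500).
I(X;Y) = Σ p(x,y)·log₂[p(x,y)/(p(x)p(y))].
  (α,0): 0.386·log₂(1.3953) = 0.18549
  (α,1): 0.117·log₂(0.5169) = -0.11139
  (β,0): 0.164·log₂(0.6000) = -0.12088
  (β,1): 0.333·log₂(1.4889) = 0.19124
Sum = 0.1445 bits.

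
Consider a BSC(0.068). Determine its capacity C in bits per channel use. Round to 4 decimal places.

0.6416 bits

Binary symmetric channel: C = 1 − h₂(ε) where h₂ is the binary entropy function.
h₂(0.068) = −0.068·log₂0.068 − 0.932·log₂0.932 = 0.3584.
C = 1 − 0.3584 = 0.6416 bits per channel use.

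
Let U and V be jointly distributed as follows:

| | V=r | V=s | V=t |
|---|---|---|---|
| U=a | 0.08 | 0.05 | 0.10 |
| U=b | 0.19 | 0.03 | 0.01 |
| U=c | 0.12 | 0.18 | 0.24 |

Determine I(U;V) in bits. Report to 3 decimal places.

Marginals: p(U) = (0.2300, 0.2300, 0.5400), p(V) = (0.3900, 0.2600, 0.3500).
I(U;V) = H(U) + H(V) − H(U,V).
H(U) = 1.4554, H(V) = 1.5652, H(U,V) = 2.8197.
I(U;V) = 1.4554 + 1.5652 − 2.8197 = 0.201 bits.

0.201 bits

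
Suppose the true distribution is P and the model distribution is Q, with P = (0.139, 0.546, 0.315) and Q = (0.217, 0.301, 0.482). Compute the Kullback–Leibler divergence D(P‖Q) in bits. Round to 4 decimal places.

D(P‖Q) = Σ p·log₂(p/q).
  0.139·log₂(0.139/0.217) = -0.08932
  0.546·log₂(0.546/0.301) = 0.46909
  0.315·log₂(0.315/0.482) = -0.19331
D(P‖Q) = 0.1865 bits.

0.1865 bits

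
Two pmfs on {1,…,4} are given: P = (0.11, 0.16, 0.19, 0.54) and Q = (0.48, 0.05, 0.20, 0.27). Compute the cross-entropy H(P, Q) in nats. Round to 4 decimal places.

H(P,Q) = −Σ p·ln q.
  −0.11·ln(0.48) = 0.08074
  −0.16·ln(0.05) = 0.47932
  −0.19·ln(0.20) = 0.30579
  −0.54·ln(0.27) = 0.70704
H(P,Q) = 1.5729 nats.

1.5729 nats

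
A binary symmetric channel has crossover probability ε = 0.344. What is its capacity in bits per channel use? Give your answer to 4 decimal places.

Binary symmetric channel: C = 1 − h₂(ε) where h₂ is the binary entropy function.
h₂(0.344) = −0.344·log₂0.344 − 0.656·log₂0.656 = 0.9286.
C = 1 − 0.9286 = 0.0714 bits per channel use.

0.0714 bits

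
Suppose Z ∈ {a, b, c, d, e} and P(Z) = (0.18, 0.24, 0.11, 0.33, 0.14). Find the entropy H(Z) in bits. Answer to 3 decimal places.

H(Z) = −Σ p·log₂ p.
  −(0.18)·log₂(0.18) = 0.4453
  −(0.24)·log₂(0.24) = 0.4941
  −(0.11)·log₂(0.11) = 0.3503
  −(0.33)·log₂(0.33) = 0.5278
  −(0.14)·log₂(0.14) = 0.3971
Sum: 0.4453 + 0.4941 + 0.3503 + 0.5278 + 0.3971 = 2.215 bits.

2.215 bits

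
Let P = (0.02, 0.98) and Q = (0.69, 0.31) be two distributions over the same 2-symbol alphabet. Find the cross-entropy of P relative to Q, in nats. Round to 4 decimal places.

1.1552 nats

H(P,Q) = −Σ p·ln q.
  −0.02·ln(0.69) = 0.00742
  −0.98·ln(0.31) = 1.14776
H(P,Q) = 1.1552 nats.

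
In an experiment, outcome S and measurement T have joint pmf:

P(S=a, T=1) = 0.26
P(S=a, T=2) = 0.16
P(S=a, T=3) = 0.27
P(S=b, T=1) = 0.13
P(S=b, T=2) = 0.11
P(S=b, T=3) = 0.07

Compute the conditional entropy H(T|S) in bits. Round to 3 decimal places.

Chain rule: H(T|S) = H(S,T) − H(S).
Marginals: p(S) = (0.6900, 0.3100), p(T) = (0.3900, 0.2700, 0.3400).
H(S,T) = 2.4398 bits; H(S) = 0.8932 bits.
H(T|S) = 2.4398 − 0.8932 = 1.547 bits.

1.547 bits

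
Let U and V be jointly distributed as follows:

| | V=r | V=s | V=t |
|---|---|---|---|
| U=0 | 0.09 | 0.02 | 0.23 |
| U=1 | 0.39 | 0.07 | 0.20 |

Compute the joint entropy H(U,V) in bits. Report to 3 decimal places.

2.176 bits

H(U,V) = −Σ p(x,y)·log₂ p(x,y) over all 6 cells.
  cell (0,r): −0.09·log₂0.09 = 0.3127
  cell (0,s): −0.02·log₂0.02 = 0.1129
  cell (0,t): −0.23·log₂0.23 = 0.4877
  cell (1,r): −0.39·log₂0.39 = 0.5298
  cell (1,s): −0.07·log₂0.07 = 0.2686
  cell (1,t): −0.20·log₂0.20 = 0.4644
Sum = 2.176 bits.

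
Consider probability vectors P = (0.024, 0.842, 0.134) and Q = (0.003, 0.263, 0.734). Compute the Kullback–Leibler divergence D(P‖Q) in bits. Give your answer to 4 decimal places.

1.1567 bits

D(P‖Q) = Σ p·log₂(p/q).
  0.024·log₂(0.024/0.003) = 0.07200
  0.842·log₂(0.842/0.263) = 1.41351
  0.134·log₂(0.134/0.734) = -0.32878
D(P‖Q) = 1.1567 bits.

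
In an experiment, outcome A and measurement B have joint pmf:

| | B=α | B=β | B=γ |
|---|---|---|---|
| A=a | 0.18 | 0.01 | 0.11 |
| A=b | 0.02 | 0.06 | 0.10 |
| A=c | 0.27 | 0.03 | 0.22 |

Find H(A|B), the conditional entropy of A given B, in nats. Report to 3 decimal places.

Chain rule: H(A|B) = H(A,B) − H(B).
Marginals: p(A) = (0.3000, 0.1800, 0.5200), p(B) = (0.4700, 0.1000, 0.4300).
H(A,B) = 1.8666 nats; H(B) = 0.9480 nats.
H(A|B) = 1.8666 − 0.9480 = 0.919 nats.

0.919 nats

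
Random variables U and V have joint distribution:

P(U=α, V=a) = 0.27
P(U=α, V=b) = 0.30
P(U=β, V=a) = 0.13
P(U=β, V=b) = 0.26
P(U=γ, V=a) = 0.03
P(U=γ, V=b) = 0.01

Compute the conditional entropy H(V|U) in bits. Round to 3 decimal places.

0.959 bits

Marginals: p(U) = (0.5700, 0.3900, 0.0400), p(V) = (0.4300, 0.5700).
H(V|U) = Σ p(U) · H(V|U=·).
  U=α: p=0.5700, H(V|U=α) = 0.9980
  U=β: p=0.3900, H(V|U=β) = 0.9183
  U=γ: p=0.0400, H(V|U=γ) = 0.8113
Weighted sum = 0.959 bits.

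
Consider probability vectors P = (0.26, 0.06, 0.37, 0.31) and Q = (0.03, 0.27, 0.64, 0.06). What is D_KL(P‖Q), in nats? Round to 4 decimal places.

D(P‖Q) = Σ p·ln(p/q).
  0.26·ln(0.26/0.03) = 0.56147
  0.06·ln(0.06/0.27) = -0.09024
  0.37·ln(0.37/0.64) = -0.20275
  0.31·ln(0.31/0.06) = 0.50909
D(P‖Q) = 0.7776 nats.

0.7776 nats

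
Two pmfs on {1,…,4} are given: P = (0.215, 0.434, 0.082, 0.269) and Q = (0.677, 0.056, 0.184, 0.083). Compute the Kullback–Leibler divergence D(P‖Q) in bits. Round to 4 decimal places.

1.2871 bits

D(P‖Q) = Σ p·log₂(p/q).
  0.215·log₂(0.215/0.677) = -0.35579
  0.434·log₂(0.434/0.056) = 1.28212
  0.082·log₂(0.082/0.184) = -0.09561
  0.269·log₂(0.269/0.083) = 0.45634
D(P‖Q) = 1.2871 bits.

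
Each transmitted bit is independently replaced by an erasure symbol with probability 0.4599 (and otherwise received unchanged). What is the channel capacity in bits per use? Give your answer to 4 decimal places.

0.5401 bits

Binary erasure channel: capacity C = 1 − ε.
C = 1 − 0.4599 = 0.5401 bits per channel use.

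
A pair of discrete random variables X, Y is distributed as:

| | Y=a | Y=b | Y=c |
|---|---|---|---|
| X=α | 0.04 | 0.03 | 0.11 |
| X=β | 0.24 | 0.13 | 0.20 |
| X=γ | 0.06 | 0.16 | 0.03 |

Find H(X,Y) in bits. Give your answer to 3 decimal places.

2.847 bits

H(X,Y) = −Σ p(x,y)·log₂ p(x,y) over all 9 cells.
  cell (α,a): −0.04·log₂0.04 = 0.1858
  cell (α,b): −0.03·log₂0.03 = 0.1518
  cell (α,c): −0.11·log₂0.11 = 0.3503
  cell (β,a): −0.24·log₂0.24 = 0.4941
  cell (β,b): −0.13·log₂0.13 = 0.3826
  cell (β,c): −0.20·log₂0.20 = 0.4644
  cell (γ,a): −0.06·log₂0.06 = 0.2435
  cell (γ,b): −0.16·log₂0.16 = 0.4230
  cell (γ,c): −0.03·log₂0.03 = 0.1518
Sum = 2.847 bits.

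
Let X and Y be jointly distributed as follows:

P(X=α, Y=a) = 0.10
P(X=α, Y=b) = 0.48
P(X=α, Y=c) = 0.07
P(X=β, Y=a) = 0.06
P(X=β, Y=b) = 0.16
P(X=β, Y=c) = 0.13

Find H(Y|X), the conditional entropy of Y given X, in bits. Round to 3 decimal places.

Chain rule: H(Y|X) = H(X,Y) − H(X).
Marginals: p(X) = (0.6500, 0.3500), p(Y) = (0.1600, 0.6400, 0.2000).
H(X,Y) = 2.1582 bits; H(X) = 0.9341 bits.
H(Y|X) = 2.1582 − 0.9341 = 1.224 bits.

1.224 bits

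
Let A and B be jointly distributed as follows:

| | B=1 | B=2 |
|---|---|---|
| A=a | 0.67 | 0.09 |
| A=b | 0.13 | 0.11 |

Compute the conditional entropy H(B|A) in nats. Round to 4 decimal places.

0.4420 nats

Marginals: p(A) = (0.7600, 0.2400), p(B) = (0.8000, 0.2000).
H(B|A) = Σ p(A) · H(B|A=·).
  A=a: p=0.7600, H(B|A=a) = 0.3638
  A=b: p=0.2400, H(B|A=b) = 0.6897
Weighted sum = 0.4420 nats.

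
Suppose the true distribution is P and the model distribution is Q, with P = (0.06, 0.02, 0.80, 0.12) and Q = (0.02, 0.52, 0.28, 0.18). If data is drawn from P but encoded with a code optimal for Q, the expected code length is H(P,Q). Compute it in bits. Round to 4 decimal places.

2.1236 bits

H(P,Q) = −Σ p·log₂ q.
  −0.06·log₂(0.02) = 0.33863
  −0.02·log₂(0.52) = 0.01887
  −0.80·log₂(0.28) = 1.46920
  −0.12·log₂(0.18) = 0.29687
H(P,Q) = 2.1236 bits.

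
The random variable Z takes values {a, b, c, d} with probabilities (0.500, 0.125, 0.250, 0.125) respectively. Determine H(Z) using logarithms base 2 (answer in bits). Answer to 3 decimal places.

H(Z) = −Σ p·log₂ p.
  −(0.500)·log₂(0.500) = 0.5000
  −(0.125)·log₂(0.125) = 0.3750
  −(0.250)·log₂(0.250) = 0.5000
  −(0.125)·log₂(0.125) = 0.3750
Sum: 0.5000 + 0.3750 + 0.5000 + 0.3750 = 1.750 bits.

1.750 bits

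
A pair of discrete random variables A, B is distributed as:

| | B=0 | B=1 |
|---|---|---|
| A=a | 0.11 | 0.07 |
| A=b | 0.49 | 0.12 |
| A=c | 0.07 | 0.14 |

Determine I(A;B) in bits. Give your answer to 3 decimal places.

0.112 bits

Marginals: p(A) = (0.1800, 0.6100, 0.2100), p(B) = (0.6700, 0.3300).
I(A;B) = Σ p(x,y)·log₂[p(x,y)/(p(x)p(y))].
  (a,0): 0.11·log₂(0.9121) = -0.0146
  (a,1): 0.07·log₂(1.1785) = 0.0166
  (b,0): 0.49·log₂(1.1989) = 0.1283
  (b,1): 0.12·log₂(0.5961) = -0.0896
  (c,0): 0.07·log₂(0.4975) = -0.0705
  (c,1): 0.14·log₂(2.0202) = 0.1420
Sum = 0.112 bits.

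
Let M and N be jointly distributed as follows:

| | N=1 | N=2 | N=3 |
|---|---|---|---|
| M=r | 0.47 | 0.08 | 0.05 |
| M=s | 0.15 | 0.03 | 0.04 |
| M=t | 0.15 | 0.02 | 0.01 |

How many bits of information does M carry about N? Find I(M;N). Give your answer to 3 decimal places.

Marginals: p(M) = (0.6000, 0.2200, 0.1800), p(N) = (0.7700, 0.1300, 0.1000).
I(M;N) = Σ p(x,y)·log₂[p(x,y)/(p(x)p(y))].
  (r,1): 0.47·log₂(1.0173) = 0.0116
  (r,2): 0.08·log₂(1.0256) = 0.0029
  (r,3): 0.05·log₂(0.8333) = -0.0132
  (s,1): 0.15·log₂(0.8855) = -0.0263
  (s,2): 0.03·log₂(1.0490) = 0.0021
  (s,3): 0.04·log₂(1.8182) = 0.0345
  (t,1): 0.15·log₂(1.0823) = 0.0171
  (t,2): 0.02·log₂(0.8547) = -0.0045
  (t,3): 0.01·log₂(0.5556) = -0.0085
Sum = 0.016 bits.

0.016 bits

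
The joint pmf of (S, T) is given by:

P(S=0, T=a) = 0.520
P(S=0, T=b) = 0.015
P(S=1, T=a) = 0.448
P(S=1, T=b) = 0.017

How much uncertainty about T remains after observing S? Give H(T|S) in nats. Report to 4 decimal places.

0.1413 nats

Chain rule: H(T|S) = H(S,T) − H(S).
Marginals: p(S) = (0.5350, 0.4650), p(T) = (0.9680, 0.0320).
H(S,T) = 0.8320 nats; H(S) = 0.6907 nats.
H(T|S) = 0.8320 − 0.6907 = 0.1413 nats.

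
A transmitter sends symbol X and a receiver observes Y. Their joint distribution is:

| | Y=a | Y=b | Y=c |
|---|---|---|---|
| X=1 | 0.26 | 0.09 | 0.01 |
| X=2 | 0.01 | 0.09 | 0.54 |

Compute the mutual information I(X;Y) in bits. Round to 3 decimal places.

Marginals: p(X) = (0.3600, 0.6400), p(Y) = (0.2700, 0.1800, 0.5500).
I(X;Y) = H(X) + H(Y) − H(X,Y).
H(X) = 0.9427, H(Y) = 1.4297, H(X,Y) = 1.7435.
I(X;Y) = 0.9427 + 1.4297 − 1.7435 = 0.629 bits.

0.629 bits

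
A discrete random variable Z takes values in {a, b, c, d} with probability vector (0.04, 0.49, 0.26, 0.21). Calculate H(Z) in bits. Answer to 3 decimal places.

H(Z) = −Σ p·log₂ p.
  −(0.04)·log₂(0.04) = 0.1858
  −(0.49)·log₂(0.49) = 0.5043
  −(0.26)·log₂(0.26) = 0.5053
  −(0.21)·log₂(0.21) = 0.4728
Sum: 0.1858 + 0.5043 + 0.5053 + 0.4728 = 1.668 bits.

1.668 bits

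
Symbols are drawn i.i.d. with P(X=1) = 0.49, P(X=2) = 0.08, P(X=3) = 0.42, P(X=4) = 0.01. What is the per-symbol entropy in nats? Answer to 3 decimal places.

0.962 nats

H(X) = −Σ p·ln p.
  −(0.49)·ln(0.49) = 0.3495
  −(0.08)·ln(0.08) = 0.2021
  −(0.42)·ln(0.42) = 0.3644
  −(0.01)·ln(0.01) = 0.0461
Sum: 0.3495 + 0.2021 + 0.3644 + 0.0461 = 0.962 nats.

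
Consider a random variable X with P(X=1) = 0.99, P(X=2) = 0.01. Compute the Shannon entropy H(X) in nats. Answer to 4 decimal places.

H(X) = −Σ p·ln p.
  −(0.99)·ln(0.99) = 0.00995
  −(0.01)·ln(0.01) = 0.04605
Sum: 0.00995 + 0.04605 = 0.0560 nats.

0.0560 nats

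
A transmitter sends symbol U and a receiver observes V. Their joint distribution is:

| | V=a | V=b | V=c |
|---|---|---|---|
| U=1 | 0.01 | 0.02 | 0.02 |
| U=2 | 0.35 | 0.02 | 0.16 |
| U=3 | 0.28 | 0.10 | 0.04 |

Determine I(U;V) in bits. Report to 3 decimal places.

Marginals: p(U) = (0.0500, 0.5300, 0.4200), p(V) = (0.6400, 0.1400, 0.2200).
I(U;V) = H(U) + H(V) − H(U,V).
H(U) = 1.2272, H(V) = 1.2898, H(U,V) = 2.3904.
I(U;V) = 1.2272 + 1.2898 − 2.3904 = 0.127 bits.

0.127 bits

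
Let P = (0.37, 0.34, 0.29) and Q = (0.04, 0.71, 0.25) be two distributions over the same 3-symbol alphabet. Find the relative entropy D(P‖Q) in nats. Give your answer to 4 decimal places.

0.6158 nats

D(P‖Q) = Σ p·ln(p/q).
  0.37·ln(0.37/0.04) = 0.82311
  0.34·ln(0.34/0.71) = -0.25035
  0.29·ln(0.29/0.25) = 0.04304
D(P‖Q) = 0.6158 nats.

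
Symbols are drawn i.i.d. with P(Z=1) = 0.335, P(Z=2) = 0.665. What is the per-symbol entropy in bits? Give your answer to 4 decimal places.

0.9200 bits

H(Z) = −Σ p·log₂ p.
  −(0.335)·log₂(0.335) = 0.52855
  −(0.665)·log₂(0.665) = 0.39140
Sum: 0.52855 + 0.39140 = 0.9200 bits.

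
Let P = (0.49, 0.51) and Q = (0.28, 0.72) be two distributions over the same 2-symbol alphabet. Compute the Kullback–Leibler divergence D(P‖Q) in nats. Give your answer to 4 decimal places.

D(P‖Q) = Σ p·ln(p/q).
  0.49·ln(0.49/0.28) = 0.27421
  0.51·ln(0.51/0.72) = -0.17587
D(P‖Q) = 0.0983 nats.

0.0983 nats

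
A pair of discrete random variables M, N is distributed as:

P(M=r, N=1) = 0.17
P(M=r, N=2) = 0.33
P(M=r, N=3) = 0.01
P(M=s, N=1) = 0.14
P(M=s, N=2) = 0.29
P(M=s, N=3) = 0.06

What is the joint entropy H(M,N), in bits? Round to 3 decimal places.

H(M,N) = −Σ p(x,y)·log₂ p(x,y) over all 6 cells.
  cell (r,1): −0.17·log₂0.17 = 0.4346
  cell (r,2): −0.33·log₂0.33 = 0.5278
  cell (r,3): −0.01·log₂0.01 = 0.0664
  cell (s,1): −0.14·log₂0.14 = 0.3971
  cell (s,2): −0.29·log₂0.29 = 0.5179
  cell (s,3): −0.06·log₂0.06 = 0.2435
Sum = 2.187 bits.

2.187 bits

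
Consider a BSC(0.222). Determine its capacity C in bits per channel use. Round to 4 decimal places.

0.2362 bits

Binary symmetric channel: C = 1 − h₂(ε) where h₂ is the binary entropy function.
h₂(0.222) = −0.222·log₂0.222 − 0.778·log₂0.778 = 0.7638.
C = 1 − 0.7638 = 0.2362 bits per channel use.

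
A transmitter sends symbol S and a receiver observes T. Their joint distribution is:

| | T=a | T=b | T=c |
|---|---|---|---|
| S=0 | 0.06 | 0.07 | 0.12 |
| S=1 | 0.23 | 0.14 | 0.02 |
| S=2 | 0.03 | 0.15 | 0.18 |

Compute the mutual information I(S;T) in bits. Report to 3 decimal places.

0.259 bits

Marginals: p(S) = (0.2500, 0.3900, 0.3600), p(T) = (0.3200, 0.3600, 0.3200).
I(S;T) = H(S) + H(T) − H(S,T).
H(S) = 1.5604, H(T) = 1.5827, H(S,T) = 2.8844.
I(S;T) = 1.5604 + 1.5827 − 2.8844 = 0.259 bits.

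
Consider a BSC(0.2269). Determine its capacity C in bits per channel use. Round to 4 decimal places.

Binary symmetric channel: C = 1 − h₂(ε) where h₂ is the binary entropy function.
h₂(0.2269) = −0.2269·log₂0.2269 − 0.7731·log₂0.7731 = 0.7726.
C = 1 − 0.7726 = 0.2274 bits per channel use.

0.2274 bits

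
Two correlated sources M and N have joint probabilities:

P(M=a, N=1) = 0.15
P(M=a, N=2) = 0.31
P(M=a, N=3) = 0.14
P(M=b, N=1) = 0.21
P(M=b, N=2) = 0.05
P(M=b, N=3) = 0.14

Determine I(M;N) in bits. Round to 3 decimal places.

0.129 bits

Marginals: p(M) = (0.6000, 0.4000), p(N) = (0.3600, 0.3600, 0.2800).
I(M;N) = H(M) + H(N) − H(M,N).
H(M) = 0.9710, H(N) = 1.5755, H(M,N) = 2.4175.
I(M;N) = 0.9710 + 1.5755 − 2.4175 = 0.129 bits.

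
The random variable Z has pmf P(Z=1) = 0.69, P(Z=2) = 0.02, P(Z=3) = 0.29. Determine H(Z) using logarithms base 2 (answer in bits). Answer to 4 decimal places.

H(Z) = −Σ p·log₂ p.
  −(0.69)·log₂(0.69) = 0.36938
  −(0.02)·log₂(0.02) = 0.11288
  −(0.29)·log₂(0.29) = 0.51790
Sum: 0.36938 + 0.11288 + 0.51790 = 1.0002 bits.

1.0002 bits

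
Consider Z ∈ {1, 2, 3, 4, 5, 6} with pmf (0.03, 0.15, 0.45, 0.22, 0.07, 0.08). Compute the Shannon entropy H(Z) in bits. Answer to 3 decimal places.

2.121 bits

H(Z) = −Σ p·log₂ p.
  −(0.03)·log₂(0.03) = 0.1518
  −(0.15)·log₂(0.15) = 0.4105
  −(0.45)·log₂(0.45) = 0.5184
  −(0.22)·log₂(0.22) = 0.4806
  −(0.07)·log₂(0.07) = 0.2686
  −(0.08)·log₂(0.08) = 0.2915
Sum: 0.1518 + 0.4105 + 0.5184 + 0.4806 + 0.2686 + 0.2915 = 2.121 bits.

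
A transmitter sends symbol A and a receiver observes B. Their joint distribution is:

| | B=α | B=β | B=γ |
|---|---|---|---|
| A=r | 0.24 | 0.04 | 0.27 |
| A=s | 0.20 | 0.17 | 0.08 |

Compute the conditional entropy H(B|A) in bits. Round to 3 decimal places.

1.388 bits

Marginals: p(A) = (0.5500, 0.4500), p(B) = (0.4400, 0.2100, 0.3500).
H(B|A) = Σ p(A) · H(B|A=·).
  A=r: p=0.5500, H(B|A=r) = 1.3010
  A=s: p=0.4500, H(B|A=s) = 1.4935
Weighted sum = 1.388 bits.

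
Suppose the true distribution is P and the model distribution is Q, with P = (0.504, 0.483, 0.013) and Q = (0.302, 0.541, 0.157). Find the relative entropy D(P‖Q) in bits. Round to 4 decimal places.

0.2466 bits

D(P‖Q) = Σ p·log₂(p/q).
  0.504·log₂(0.504/0.302) = 0.37239
  0.483·log₂(0.483/0.541) = -0.07902
  0.013·log₂(0.013/0.157) = -0.04672
D(P‖Q) = 0.2466 bits.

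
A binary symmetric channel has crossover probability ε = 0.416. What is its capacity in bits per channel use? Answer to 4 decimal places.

Binary symmetric channel: C = 1 − h₂(ε) where h₂ is the binary entropy function.
h₂(0.416) = −0.416·log₂0.416 − 0.584·log₂0.584 = 0.9795.
C = 1 − 0.9795 = 0.0205 bits per channel use.

0.0205 bits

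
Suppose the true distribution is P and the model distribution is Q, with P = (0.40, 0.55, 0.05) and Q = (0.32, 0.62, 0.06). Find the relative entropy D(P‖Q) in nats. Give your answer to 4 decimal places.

0.0143 nats

D(P‖Q) = Σ p·ln(p/q).
  0.40·ln(0.40/0.32) = 0.08926
  0.55·ln(0.55/0.62) = -0.06589
  0.05·ln(0.05/0.06) = -0.00912
D(P‖Q) = 0.0143 nats.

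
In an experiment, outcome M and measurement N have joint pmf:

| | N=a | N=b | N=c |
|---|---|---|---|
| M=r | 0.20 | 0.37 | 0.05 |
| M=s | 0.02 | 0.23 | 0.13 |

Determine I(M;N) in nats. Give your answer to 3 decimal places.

0.091 nats

Marginals: p(M) = (0.6200, 0.3800), p(N) = (0.2200, 0.6000, 0.1800).
I(M;N) = Σ p(x,y)·ln[p(x,y)/(p(x)p(y))].
  (r,a): 0.20·ln(1.4663) = 0.0765
  (r,b): 0.37·ln(0.9946) = -0.0020
  (r,c): 0.05·ln(0.4480) = -0.0401
  (s,a): 0.02·ln(0.2392) = -0.0286
  (s,b): 0.23·ln(1.0088) = 0.0020
  (s,c): 0.13·ln(1.9006) = 0.0835
Sum = 0.091 nats.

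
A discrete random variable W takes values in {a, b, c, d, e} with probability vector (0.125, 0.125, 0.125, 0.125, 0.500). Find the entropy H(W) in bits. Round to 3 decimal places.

H(W) = −Σ p·log₂ p.
  −(0.125)·log₂(0.125) = 0.3750
  −(0.125)·log₂(0.125) = 0.3750
  −(0.125)·log₂(0.125) = 0.3750
  −(0.125)·log₂(0.125) = 0.3750
  −(0.500)·log₂(0.500) = 0.5000
Sum: 0.3750 + 0.3750 + 0.3750 + 0.3750 + 0.5000 = 2.000 bits.

2.000 bits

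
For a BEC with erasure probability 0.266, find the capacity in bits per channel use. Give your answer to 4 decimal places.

Binary erasure channel: capacity C = 1 − ε.
C = 1 − 0.266 = 0.7340 bits per channel use.

0.7340 bits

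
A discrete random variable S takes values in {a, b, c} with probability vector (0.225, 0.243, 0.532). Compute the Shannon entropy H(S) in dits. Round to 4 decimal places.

0.4409 dits

H(S) = −Σ p·log₁₀ p.
  −(0.225)·log₁₀(0.225) = 0.14576
  −(0.243)·log₁₀(0.243) = 0.14930
  −(0.532)·log₁₀(0.532) = 0.14582
Sum: 0.14576 + 0.14930 + 0.14582 = 0.4409 dits.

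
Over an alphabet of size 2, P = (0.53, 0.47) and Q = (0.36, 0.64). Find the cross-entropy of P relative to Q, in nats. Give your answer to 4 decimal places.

H(P,Q) = −Σ p·ln q.
  −0.53·ln(0.36) = 0.54148
  −0.47·ln(0.64) = 0.20975
H(P,Q) = 0.7512 nats.

0.7512 nats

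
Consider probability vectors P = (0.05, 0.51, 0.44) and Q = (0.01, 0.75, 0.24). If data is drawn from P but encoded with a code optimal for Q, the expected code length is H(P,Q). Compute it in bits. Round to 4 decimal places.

1.4498 bits

H(P,Q) = −Σ p·log₂ q.
  −0.05·log₂(0.01) = 0.33219
  −0.51·log₂(0.75) = 0.21167
  −0.44·log₂(0.24) = 0.90591
H(P,Q) = 1.4498 bits.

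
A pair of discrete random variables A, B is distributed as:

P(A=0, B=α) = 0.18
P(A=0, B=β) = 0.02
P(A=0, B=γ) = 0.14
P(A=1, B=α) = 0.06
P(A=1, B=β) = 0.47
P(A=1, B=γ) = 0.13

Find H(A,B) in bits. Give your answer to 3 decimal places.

H(A,B) = −Σ p(x,y)·log₂ p(x,y) over all 6 cells.
  cell (0,α): −0.18·log₂0.18 = 0.4453
  cell (0,β): −0.02·log₂0.02 = 0.1129
  cell (0,γ): −0.14·log₂0.14 = 0.3971
  cell (1,α): −0.06·log₂0.06 = 0.2435
  cell (1,β): −0.47·log₂0.47 = 0.5120
  cell (1,γ): −0.13·log₂0.13 = 0.3826
Sum = 2.093 bits.

2.093 bits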